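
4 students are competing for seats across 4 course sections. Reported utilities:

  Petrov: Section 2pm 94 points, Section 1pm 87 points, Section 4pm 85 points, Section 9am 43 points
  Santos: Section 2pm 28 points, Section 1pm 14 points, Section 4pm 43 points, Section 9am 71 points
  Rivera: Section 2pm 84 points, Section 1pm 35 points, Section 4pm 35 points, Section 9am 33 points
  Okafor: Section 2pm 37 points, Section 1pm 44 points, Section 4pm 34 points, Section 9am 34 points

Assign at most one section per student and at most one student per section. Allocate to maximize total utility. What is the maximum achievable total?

Maximum total: 284 points

This is a one-to-one assignment (maximum-weight bipartite matching).
Optimal: Petrov→Section 4pm (85 points), Santos→Section 9am (71 points), Rivera→Section 2pm (84 points), Okafor→Section 1pm (44 points) — total 85+71+84+44 = 284 points.
Row-greedy (each student in turn takes its best remaining section) gives 234 points, worse by 50.
Next-best assignment: Petrov→Section 1pm, Santos→Section 9am, Rivera→Section 2pm, Okafor→Section 4pm = 276 points.
Swapping Petrov↔Santos (Petrov→Section 9am 43 points, Santos→Section 4pm 43 points) loses 70.
No other one-to-one assignment exceeds 284 points.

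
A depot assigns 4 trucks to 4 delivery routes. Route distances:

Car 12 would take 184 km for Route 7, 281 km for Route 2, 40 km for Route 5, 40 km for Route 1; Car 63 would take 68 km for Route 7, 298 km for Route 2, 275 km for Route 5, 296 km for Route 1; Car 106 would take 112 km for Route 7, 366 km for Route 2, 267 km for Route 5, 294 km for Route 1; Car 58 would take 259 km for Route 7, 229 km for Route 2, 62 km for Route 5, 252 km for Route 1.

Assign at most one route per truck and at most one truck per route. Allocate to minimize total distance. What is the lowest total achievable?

Minimum total: 512 km

Optimal: Car 12→Route 1 (40 km), Car 63→Route 2 (298 km), Car 106→Route 7 (112 km), Car 58→Route 5 (62 km) — total 40+298+112+62 = 512 km.
Next-best assignment: Car 12→Route 1, Car 63→Route 7, Car 106→Route 2, Car 58→Route 5 = 536 km.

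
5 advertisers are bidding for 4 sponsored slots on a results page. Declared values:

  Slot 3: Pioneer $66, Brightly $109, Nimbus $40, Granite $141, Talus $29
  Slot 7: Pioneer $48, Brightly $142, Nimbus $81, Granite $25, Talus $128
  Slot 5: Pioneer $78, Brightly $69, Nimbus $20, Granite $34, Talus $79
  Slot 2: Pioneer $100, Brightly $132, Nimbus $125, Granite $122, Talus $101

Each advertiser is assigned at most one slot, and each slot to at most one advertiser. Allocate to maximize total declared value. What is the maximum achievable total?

Optimal: Granite→Slot 3 ($141), Brightly→Slot 7 ($142), Talus→Slot 5 ($79), Nimbus→Slot 2 ($125) — total 141+142+79+125 = $487.
Row-greedy (each advertiser in turn takes its best remaining slot) gives $316, worse by 171.

Max total: $487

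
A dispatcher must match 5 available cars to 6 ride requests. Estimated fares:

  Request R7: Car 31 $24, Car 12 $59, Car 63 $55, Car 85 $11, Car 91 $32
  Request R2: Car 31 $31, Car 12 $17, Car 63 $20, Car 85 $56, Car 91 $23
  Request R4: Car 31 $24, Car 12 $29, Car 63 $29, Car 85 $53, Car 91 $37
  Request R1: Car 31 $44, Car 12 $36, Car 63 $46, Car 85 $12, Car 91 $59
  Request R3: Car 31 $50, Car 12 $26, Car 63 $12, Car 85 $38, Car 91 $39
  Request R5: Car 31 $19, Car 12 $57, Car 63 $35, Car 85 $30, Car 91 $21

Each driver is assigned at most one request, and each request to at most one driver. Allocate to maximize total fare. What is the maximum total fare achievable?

Max total: $277

Optimal: Car 31→Request R3 ($50), Car 12→Request R5 ($57), Car 63→Request R7 ($55), Car 85→Request R2 ($56), Car 91→Request R1 ($59) — total 50+57+55+56+59 = $277.
Column-greedy (each request in turn goes to its best remaining driver) gives $248, worse by 29.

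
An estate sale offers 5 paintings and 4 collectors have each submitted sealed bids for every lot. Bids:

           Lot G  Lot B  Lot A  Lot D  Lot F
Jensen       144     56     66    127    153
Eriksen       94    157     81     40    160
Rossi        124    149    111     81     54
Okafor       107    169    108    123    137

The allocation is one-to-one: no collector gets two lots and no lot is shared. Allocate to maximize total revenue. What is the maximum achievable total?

Max total: $584

This is a one-to-one assignment (maximum-weight bipartite matching).
Optimal: Jensen→Lot G ($144), Eriksen→Lot F ($160), Rossi→Lot A ($111), Okafor→Lot B ($169) — total 144+160+111+169 = $584.
Row-greedy (each collector in turn takes its best remaining lot) gives $557, worse by 27.
Next-best assignment: Jensen→Lot D, Eriksen→Lot F, Rossi→Lot G, Okafor→Lot B = $580.
Checked against all permutations: $584 is optimal.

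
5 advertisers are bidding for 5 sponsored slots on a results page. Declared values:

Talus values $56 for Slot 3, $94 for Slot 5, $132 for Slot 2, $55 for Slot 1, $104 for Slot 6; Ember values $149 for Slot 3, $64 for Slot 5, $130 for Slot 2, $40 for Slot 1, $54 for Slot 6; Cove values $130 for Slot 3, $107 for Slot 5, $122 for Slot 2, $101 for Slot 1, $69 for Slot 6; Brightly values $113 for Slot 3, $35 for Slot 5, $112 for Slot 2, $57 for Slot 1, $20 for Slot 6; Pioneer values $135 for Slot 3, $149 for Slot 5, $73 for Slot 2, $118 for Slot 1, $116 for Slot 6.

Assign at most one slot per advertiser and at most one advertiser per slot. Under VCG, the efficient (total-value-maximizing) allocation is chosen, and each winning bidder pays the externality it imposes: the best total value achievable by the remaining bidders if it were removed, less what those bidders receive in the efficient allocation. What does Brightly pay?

Efficient allocation: Talus→Slot 6 ($104), Ember→Slot 3 ($149), Cove→Slot 1 ($101), Brightly→Slot 2 ($112), Pioneer→Slot 5 ($149); total welfare W = $615.
Brightly receives Slot 2 at value $112, so the others get W − 112 = $503.
Without Brightly: best allocation of the remaining 4 bidders over all 5 slots is Talus→Slot 2 ($132), Ember→Slot 3 ($149), Cove→Slot 1 ($101), Pioneer→Slot 5 ($149), total $531.
VCG payment = (others' best without Brightly) − (others' welfare with Brightly) = 531 − 503 = $28.

Brightly pays $28.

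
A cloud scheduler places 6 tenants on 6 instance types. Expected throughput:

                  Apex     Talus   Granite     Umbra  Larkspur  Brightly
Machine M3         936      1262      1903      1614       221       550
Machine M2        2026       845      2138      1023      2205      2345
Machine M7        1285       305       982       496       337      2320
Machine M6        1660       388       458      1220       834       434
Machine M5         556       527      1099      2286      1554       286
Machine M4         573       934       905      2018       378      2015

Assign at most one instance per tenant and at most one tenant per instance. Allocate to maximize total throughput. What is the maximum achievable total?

Optimal: Apex→Machine M6 (1660 ops/s), Talus→Machine M4 (934 ops/s), Granite→Machine M3 (1903 ops/s), Umbra→Machine M5 (2286 ops/s), Larkspur→Machine M2 (2205 ops/s), Brightly→Machine M7 (2320 ops/s) — total 1660+934+1903+2286+2205+2320 = 11308 ops/s.
Row-greedy (each tenant in turn takes its best remaining instance) gives 9559 ops/s, worse by 1749.
Next-best assignment: Apex→Machine M6, Talus→Machine M3, Granite→Machine M2, Umbra→Machine M4, Larkspur→Machine M5, Brightly→Machine M7 = 10952 ops/s.
Swapping Brightly↔Granite (Brightly→Machine M3 550 ops/s, Granite→Machine M7 982 ops/s) loses 2691.
Checked against all permutations: 11308 ops/s is optimal.

Maximum total: 11308 ops/s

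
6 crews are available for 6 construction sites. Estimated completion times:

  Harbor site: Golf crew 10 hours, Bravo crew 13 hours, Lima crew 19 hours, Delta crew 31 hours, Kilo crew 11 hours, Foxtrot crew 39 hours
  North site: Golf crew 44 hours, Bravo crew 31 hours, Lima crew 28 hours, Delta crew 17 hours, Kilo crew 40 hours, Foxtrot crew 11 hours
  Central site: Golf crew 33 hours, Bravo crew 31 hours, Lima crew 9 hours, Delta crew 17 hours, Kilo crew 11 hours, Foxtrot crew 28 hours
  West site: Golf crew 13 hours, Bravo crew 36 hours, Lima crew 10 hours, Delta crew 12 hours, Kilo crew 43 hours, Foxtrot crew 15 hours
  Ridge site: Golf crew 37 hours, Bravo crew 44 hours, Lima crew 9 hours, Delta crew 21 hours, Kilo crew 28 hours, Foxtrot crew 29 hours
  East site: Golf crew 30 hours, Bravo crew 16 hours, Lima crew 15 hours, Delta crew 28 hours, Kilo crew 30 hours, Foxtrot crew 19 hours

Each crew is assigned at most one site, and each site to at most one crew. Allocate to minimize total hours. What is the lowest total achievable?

Minimum total: 69 hours

Optimal: Golf crew→Harbor site (10 hours), Bravo crew→East site (16 hours), Lima crew→Ridge site (9 hours), Delta crew→West site (12 hours), Kilo crew→Central site (11 hours), Foxtrot crew→North site (11 hours) — total 10+16+9+12+11+11 = 69 hours.
Min-entry greedy (repeatedly take the single cheapest remaining cell) gives 86 hours, worse by 17.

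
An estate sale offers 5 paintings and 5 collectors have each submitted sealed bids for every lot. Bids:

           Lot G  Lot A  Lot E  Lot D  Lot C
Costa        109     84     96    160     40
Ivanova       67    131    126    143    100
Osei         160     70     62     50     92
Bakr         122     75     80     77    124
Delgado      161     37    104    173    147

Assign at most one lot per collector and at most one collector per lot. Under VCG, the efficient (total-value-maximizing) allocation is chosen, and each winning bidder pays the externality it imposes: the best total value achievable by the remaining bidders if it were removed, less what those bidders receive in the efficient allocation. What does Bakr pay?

Bakr pays $38.

Efficient allocation: Costa→Lot E ($96), Ivanova→Lot A ($131), Osei→Lot G ($160), Bakr→Lot C ($124), Delgado→Lot D ($173); total welfare W = $684.
Bakr receives Lot C at value $124, so the others get W − 124 = $560.
Without Bakr: best allocation of the remaining 4 bidders over all 5 lots is Costa→Lot D ($160), Ivanova→Lot A ($131), Osei→Lot G ($160), Delgado→Lot C ($147), total $598.
VCG payment = (others' best without Bakr) − (others' welfare with Bakr) = 598 − 560 = $38.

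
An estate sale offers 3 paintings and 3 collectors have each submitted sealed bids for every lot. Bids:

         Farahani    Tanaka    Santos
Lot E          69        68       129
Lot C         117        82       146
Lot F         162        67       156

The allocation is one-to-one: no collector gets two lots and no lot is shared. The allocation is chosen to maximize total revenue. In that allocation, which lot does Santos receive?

This is the linear assignment problem.
Optimal: Farahani→Lot F ($162), Tanaka→Lot E ($68), Santos→Lot C ($146) — total 162+68+146 = $376.
Row-greedy (each collector in turn takes its best remaining lot) gives $373, worse by 3.
Santos's own top lot is Lot F ($156), but forcing Santos→Lot F and reassigning the rest optimally gives only $341 — worse by 35.

Santos receives Lot C.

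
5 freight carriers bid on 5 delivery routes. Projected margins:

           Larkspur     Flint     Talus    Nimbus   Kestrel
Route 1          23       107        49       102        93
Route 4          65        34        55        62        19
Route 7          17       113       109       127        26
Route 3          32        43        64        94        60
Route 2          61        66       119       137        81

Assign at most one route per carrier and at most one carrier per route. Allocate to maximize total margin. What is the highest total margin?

Optimal: Larkspur→Route 4 ($65k), Flint→Route 7 ($113k), Talus→Route 2 ($119k), Nimbus→Route 3 ($94k), Kestrel→Route 1 ($93k) — total 65+113+119+94+93 = $484k.
Swapping Larkspur↔Talus (Larkspur→Route 2 $61k, Talus→Route 4 $55k) loses 68.

Maximum total: $484k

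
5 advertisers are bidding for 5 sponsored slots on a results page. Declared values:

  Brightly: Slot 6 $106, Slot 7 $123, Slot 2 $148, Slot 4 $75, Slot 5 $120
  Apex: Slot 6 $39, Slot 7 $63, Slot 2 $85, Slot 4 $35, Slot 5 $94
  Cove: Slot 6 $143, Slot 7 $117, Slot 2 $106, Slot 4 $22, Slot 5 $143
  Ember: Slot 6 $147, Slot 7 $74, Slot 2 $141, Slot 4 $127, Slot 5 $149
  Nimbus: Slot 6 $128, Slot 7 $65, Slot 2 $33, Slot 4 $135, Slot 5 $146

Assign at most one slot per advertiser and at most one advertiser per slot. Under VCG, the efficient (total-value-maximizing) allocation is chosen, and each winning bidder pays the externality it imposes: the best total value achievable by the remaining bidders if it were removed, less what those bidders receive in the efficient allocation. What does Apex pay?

Efficient allocation: Brightly→Slot 2 ($148), Apex→Slot 5 ($94), Cove→Slot 7 ($117), Ember→Slot 6 ($147), Nimbus→Slot 4 ($135); total welfare W = $641.
Apex receives Slot 5 at value $94, so the others get W − 94 = $547.
Without Apex: best allocation of the remaining 4 bidders over all 5 slots is Brightly→Slot 2 ($148), Cove→Slot 6 ($143), Ember→Slot 5 ($149), Nimbus→Slot 4 ($135), total $575.
VCG payment = (others' best without Apex) − (others' welfare with Apex) = 575 − 547 = $28.

Apex pays $28.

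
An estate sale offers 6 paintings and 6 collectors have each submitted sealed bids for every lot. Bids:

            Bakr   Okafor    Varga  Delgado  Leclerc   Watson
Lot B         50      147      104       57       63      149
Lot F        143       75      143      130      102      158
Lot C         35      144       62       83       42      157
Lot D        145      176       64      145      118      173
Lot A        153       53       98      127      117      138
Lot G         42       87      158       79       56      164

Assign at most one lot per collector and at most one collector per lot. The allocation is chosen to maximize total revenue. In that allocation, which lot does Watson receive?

Optimal: Bakr→Lot F ($143), Okafor→Lot B ($147), Varga→Lot G ($158), Delgado→Lot D ($145), Leclerc→Lot A ($117), Watson→Lot C ($157) — total 143+147+158+145+117+157 = $867.
Row-greedy (each collector in turn takes its best remaining lot) gives $837, worse by 30.
Watson's own top lot is Lot D ($173), but forcing Watson→Lot D and reassigning the rest optimally gives only $821 — worse by 46.

Watson receives Lot C.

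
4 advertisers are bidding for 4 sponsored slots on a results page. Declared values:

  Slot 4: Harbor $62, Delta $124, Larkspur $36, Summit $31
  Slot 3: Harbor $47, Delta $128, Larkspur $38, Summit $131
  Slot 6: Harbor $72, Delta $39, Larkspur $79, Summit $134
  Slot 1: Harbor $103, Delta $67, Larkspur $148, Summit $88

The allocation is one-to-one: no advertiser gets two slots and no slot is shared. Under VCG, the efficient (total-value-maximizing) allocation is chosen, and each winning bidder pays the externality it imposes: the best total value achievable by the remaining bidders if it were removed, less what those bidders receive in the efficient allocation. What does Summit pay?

Efficient allocation: Harbor→Slot 6 ($72), Delta→Slot 4 ($124), Larkspur→Slot 1 ($148), Summit→Slot 3 ($131); total welfare W = $475.
Summit receives Slot 3 at value $131, so the others get W − 131 = $344.
Without Summit: best allocation of the remaining 3 bidders over all 4 slots is Harbor→Slot 6 ($72), Delta→Slot 3 ($128), Larkspur→Slot 1 ($148), total $348.
VCG payment = (others' best without Summit) − (others' welfare with Summit) = 348 − 344 = $4.

Summit pays $4.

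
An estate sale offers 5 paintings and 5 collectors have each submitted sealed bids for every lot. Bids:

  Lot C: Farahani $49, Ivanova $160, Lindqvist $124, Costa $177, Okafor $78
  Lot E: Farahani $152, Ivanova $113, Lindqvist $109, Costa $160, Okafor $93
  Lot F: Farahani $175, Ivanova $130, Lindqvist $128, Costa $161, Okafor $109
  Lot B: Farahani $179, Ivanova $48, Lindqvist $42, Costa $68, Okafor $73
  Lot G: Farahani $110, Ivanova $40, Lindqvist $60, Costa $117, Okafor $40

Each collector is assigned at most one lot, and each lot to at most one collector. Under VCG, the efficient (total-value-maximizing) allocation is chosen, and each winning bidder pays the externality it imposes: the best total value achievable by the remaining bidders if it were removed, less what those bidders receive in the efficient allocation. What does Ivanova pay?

Efficient allocation: Farahani→Lot B ($179), Ivanova→Lot C ($160), Lindqvist→Lot F ($128), Costa→Lot G ($117), Okafor→Lot E ($93); total welfare W = $677.
Ivanova receives Lot C at value $160, so the others get W − 160 = $517.
Without Ivanova: best allocation of the remaining 4 bidders over all 5 lots is Farahani→Lot B ($179), Lindqvist→Lot F ($128), Costa→Lot C ($177), Okafor→Lot E ($93), total $577.
VCG payment = (others' best without Ivanova) − (others' welfare with Ivanova) = 577 − 517 = $60.

Ivanova pays $60.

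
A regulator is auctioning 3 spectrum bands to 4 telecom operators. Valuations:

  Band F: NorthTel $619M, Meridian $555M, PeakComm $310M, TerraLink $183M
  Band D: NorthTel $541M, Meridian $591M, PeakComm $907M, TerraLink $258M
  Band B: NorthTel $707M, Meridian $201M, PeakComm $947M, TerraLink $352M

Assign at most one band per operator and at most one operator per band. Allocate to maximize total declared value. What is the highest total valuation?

Max total: $2169M

Optimal: Meridian→Band F ($555M), PeakComm→Band D ($907M), NorthTel→Band B ($707M) — total 555+907+707 = $2169M.
Row-greedy (each operator in turn takes its best remaining band) gives $1608M, worse by 561.
Next-best assignment: NorthTel→Band F, Meridian→Band D, PeakComm→Band B = $2157M.
Checked against all permutations: $2169M is optimal.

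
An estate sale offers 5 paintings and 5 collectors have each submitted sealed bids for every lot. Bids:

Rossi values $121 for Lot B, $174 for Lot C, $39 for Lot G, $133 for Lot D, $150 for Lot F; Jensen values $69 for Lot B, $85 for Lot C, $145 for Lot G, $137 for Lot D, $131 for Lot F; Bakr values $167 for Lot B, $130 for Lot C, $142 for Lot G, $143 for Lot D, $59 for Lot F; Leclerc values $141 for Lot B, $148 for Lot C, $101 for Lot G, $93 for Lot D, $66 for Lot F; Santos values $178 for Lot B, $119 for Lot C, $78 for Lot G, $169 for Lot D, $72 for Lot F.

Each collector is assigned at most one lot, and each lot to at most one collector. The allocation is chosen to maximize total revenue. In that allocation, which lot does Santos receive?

This is the linear assignment problem.
Optimal: Rossi→Lot F ($150), Jensen→Lot G ($145), Bakr→Lot B ($167), Leclerc→Lot C ($148), Santos→Lot D ($169) — total 150+145+167+148+169 = $779.
Max-entry greedy (repeatedly take the single best remaining cell) gives $706, worse by 73.
Checked against all permutations: $779 is optimal.
Santos's own top lot is Lot B ($178), but forcing Santos→Lot B and reassigning the rest optimally gives only $764 — worse by 15.

Santos receives Lot D.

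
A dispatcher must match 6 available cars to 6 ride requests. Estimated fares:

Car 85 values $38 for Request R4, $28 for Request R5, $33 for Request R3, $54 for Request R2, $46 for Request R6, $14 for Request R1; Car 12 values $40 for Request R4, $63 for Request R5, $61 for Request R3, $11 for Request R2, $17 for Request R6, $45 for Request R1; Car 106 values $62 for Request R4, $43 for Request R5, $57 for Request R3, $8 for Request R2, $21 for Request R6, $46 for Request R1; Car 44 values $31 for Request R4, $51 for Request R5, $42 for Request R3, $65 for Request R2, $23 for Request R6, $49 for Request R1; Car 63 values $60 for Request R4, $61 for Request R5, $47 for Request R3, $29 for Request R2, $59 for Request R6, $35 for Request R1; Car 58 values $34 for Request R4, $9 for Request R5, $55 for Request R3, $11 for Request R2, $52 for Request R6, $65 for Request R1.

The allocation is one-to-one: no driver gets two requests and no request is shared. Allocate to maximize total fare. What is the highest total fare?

Max total: $360

Optimal: Car 85→Request R6 ($46), Car 12→Request R3 ($61), Car 106→Request R4 ($62), Car 44→Request R2 ($65), Car 63→Request R5 ($61), Car 58→Request R1 ($65) — total 46+61+62+65+61+65 = $360.
Max-entry greedy (repeatedly take the single best remaining cell) gives $347, worse by 13.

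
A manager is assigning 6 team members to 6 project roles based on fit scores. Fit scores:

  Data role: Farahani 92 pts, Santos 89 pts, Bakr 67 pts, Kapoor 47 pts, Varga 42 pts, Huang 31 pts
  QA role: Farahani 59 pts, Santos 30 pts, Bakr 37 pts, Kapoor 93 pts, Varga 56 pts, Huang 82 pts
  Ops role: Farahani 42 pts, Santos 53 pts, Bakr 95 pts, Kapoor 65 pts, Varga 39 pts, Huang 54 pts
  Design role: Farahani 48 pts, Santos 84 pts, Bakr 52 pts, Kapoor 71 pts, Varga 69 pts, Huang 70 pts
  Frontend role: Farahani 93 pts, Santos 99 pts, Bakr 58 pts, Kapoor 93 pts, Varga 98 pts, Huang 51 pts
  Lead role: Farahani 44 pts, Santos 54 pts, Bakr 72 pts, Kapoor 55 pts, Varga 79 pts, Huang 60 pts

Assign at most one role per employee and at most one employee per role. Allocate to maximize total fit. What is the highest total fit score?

Maximum total: 528 pts

Optimal: Farahani→Data role (92 pts), Santos→Frontend role (99 pts), Bakr→Ops role (95 pts), Kapoor→QA role (93 pts), Varga→Lead role (79 pts), Huang→Design role (70 pts) — total 92+99+95+93+79+70 = 528 pts.
Checked against all permutations: 528 pts is optimal.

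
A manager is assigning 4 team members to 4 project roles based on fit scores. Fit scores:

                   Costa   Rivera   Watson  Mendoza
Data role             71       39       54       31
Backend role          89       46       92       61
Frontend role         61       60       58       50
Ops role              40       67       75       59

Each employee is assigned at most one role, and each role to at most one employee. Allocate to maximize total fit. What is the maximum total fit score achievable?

Maximum total: 282 pts

Optimal: Costa→Data role (71 pts), Rivera→Frontend role (60 pts), Watson→Backend role (92 pts), Mendoza→Ops role (59 pts) — total 71+60+92+59 = 282 pts.
Row-greedy (each employee in turn takes its best remaining role) gives 245 pts, worse by 37.
Next-best assignment: Costa→Data role, Rivera→Ops role, Watson→Backend role, Mendoza→Frontend role = 280 pts.
Swapping Rivera↔Watson (Rivera→Backend role 46 pts, Watson→Frontend role 58 pts) loses 48.
Checked against all permutations: 282 pts is optimal.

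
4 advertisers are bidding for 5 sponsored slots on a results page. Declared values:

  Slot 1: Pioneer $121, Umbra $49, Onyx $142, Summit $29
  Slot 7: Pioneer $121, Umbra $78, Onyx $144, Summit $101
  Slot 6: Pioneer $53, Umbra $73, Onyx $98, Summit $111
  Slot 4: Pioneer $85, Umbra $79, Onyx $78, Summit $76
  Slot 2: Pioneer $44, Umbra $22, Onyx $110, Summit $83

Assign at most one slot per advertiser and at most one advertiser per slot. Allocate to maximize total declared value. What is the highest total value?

This is a one-to-one assignment (maximum-weight bipartite matching).
Optimal: Pioneer→Slot 1 ($121), Umbra→Slot 4 ($79), Onyx→Slot 7 ($144), Summit→Slot 6 ($111) — total 121+79+144+111 = $455.

Maximum total: $455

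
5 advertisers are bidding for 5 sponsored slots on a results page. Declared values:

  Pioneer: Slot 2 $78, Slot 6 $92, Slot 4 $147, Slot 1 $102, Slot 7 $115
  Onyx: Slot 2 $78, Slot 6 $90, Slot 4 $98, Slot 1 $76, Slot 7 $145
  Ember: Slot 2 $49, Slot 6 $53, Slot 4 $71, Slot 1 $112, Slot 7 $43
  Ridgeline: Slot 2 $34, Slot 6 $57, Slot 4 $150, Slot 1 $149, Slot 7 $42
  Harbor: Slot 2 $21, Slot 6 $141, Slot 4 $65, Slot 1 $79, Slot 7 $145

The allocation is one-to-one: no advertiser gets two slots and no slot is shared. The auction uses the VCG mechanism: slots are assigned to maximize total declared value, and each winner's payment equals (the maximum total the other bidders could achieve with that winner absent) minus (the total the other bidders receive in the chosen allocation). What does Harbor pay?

Efficient allocation: Pioneer→Slot 4 ($147), Onyx→Slot 7 ($145), Ember→Slot 2 ($49), Ridgeline→Slot 1 ($149), Harbor→Slot 6 ($141); total welfare W = $631.
Harbor receives Slot 6 at value $141, so the others get W − 141 = $490.
Without Harbor: best allocation of the remaining 4 bidders over all 5 slots is Pioneer→Slot 6 ($92), Onyx→Slot 7 ($145), Ember→Slot 1 ($112), Ridgeline→Slot 4 ($150), total $499.
VCG payment = (others' best without Harbor) − (others' welfare with Harbor) = 499 − 490 = $9.

Harbor pays $9.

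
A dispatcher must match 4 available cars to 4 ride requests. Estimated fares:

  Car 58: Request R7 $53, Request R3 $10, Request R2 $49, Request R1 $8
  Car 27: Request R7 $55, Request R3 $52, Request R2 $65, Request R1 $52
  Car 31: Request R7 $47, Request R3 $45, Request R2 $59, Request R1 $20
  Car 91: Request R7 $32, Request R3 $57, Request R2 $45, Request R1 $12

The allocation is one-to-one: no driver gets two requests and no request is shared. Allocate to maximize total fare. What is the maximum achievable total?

Maximum total: $221

Optimal: Car 58→Request R7 ($53), Car 27→Request R1 ($52), Car 31→Request R2 ($59), Car 91→Request R3 ($57) — total 53+52+59+57 = $221.
Column-greedy (each request in turn goes to its best remaining driver) gives $179, worse by 42.
Swapping Car 27↔Car 91 (Car 27→Request R3 $52, Car 91→Request R1 $12) loses 45.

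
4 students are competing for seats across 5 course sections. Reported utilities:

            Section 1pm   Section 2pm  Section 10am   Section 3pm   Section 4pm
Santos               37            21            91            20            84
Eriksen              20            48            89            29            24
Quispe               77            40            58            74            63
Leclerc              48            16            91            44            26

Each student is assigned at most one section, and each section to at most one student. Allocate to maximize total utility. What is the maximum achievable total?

Maximum total: 300 points

Optimal: Santos→Section 4pm (84 points), Eriksen→Section 2pm (48 points), Quispe→Section 1pm (77 points), Leclerc→Section 10am (91 points) — total 84+48+77+91 = 300 points.
Max-entry greedy (repeatedly take the single best remaining cell) gives 260 points, worse by 40.
Swapping Eriksen↔Quispe (Eriksen→Section 1pm 20 points, Quispe→Section 2pm 40 points) loses 65.
Every other assignment is strictly worse.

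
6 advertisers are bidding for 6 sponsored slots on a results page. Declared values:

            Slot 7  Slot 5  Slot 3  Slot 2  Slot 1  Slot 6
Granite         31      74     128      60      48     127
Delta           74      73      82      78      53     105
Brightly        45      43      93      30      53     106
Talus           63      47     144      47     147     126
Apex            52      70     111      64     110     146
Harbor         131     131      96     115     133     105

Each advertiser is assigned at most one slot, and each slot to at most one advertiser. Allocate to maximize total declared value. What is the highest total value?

Max total: $675

Optimal: Granite→Slot 3 ($128), Delta→Slot 2 ($78), Brightly→Slot 7 ($45), Talus→Slot 1 ($147), Apex→Slot 6 ($146), Harbor→Slot 5 ($131) — total 128+78+45+147+146+131 = $675.
Max-entry greedy (repeatedly take the single best remaining cell) gives $673, worse by 2.
Next-best assignment: Granite→Slot 3, Delta→Slot 2, Brightly→Slot 5, Talus→Slot 1, Apex→Slot 6, Harbor→Slot 7 = $673.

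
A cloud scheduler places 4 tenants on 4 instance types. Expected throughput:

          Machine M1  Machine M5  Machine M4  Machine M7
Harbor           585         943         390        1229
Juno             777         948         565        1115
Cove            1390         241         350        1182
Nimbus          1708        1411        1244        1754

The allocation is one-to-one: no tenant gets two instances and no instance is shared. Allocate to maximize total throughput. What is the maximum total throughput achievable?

Optimal: Harbor→Machine M7 (1229 ops/s), Juno→Machine M5 (948 ops/s), Cove→Machine M1 (1390 ops/s), Nimbus→Machine M4 (1244 ops/s) — total 1229+948+1390+1244 = 4811 ops/s.
Max-entry greedy (repeatedly take the single best remaining cell) gives 4482 ops/s, worse by 329.
Next-best assignment: Harbor→Machine M5, Juno→Machine M7, Cove→Machine M1, Nimbus→Machine M4 = 4692 ops/s.

Max total: 4811 ops/s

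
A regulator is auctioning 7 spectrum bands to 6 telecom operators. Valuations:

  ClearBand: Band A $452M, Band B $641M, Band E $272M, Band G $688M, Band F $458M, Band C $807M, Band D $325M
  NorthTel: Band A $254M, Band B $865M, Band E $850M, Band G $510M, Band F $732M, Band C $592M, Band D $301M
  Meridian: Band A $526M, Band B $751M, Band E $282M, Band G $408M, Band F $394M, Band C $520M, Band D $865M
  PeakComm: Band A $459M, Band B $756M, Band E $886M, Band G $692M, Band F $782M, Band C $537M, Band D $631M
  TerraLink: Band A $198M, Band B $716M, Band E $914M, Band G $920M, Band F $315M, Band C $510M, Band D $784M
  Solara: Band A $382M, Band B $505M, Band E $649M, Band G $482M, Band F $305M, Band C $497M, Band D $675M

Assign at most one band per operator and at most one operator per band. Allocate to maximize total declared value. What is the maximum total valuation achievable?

Maximum total: $4888M

Optimal: ClearBand→Band C ($807M), NorthTel→Band B ($865M), Meridian→Band D ($865M), PeakComm→Band F ($782M), TerraLink→Band G ($920M), Solara→Band E ($649M) — total 807+865+865+782+920+649 = $4888M.
Max-entry greedy (repeatedly take the single best remaining cell) gives $4725M, worse by 163.
Next-best assignment: ClearBand→Band C, NorthTel→Band E, Meridian→Band B, PeakComm→Band F, TerraLink→Band G, Solara→Band D = $4785M.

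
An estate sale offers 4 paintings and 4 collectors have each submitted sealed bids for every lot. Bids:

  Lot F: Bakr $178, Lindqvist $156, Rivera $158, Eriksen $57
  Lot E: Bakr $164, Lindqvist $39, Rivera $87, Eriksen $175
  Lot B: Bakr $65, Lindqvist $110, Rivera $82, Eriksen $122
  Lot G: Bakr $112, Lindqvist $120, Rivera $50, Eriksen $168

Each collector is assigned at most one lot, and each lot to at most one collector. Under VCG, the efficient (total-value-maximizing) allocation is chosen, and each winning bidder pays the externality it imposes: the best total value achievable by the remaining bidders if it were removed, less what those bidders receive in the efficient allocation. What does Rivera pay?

Efficient allocation: Bakr→Lot E ($164), Lindqvist→Lot B ($110), Rivera→Lot F ($158), Eriksen→Lot G ($168); total welfare W = $600.
Rivera receives Lot F at value $158, so the others get W − 158 = $442.
Without Rivera: best allocation of the remaining 3 bidders over all 4 lots is Bakr→Lot E ($164), Lindqvist→Lot F ($156), Eriksen→Lot G ($168), total $488.
VCG payment = (others' best without Rivera) − (others' welfare with Rivera) = 488 − 442 = $46.

Rivera pays $46.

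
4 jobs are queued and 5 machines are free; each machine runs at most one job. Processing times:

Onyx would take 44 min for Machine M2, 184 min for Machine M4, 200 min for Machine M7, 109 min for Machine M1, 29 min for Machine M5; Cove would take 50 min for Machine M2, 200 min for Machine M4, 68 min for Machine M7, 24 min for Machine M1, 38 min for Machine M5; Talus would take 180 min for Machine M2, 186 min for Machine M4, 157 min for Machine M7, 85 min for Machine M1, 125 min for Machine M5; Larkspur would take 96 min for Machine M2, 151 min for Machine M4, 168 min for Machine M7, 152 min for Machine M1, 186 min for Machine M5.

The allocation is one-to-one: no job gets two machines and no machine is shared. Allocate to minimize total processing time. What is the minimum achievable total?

Minimum total: 278 min

This is the linear assignment problem.
Optimal: Onyx→Machine M5 (29 min), Cove→Machine M7 (68 min), Talus→Machine M1 (85 min), Larkspur→Machine M2 (96 min) — total 29+68+85+96 = 278 min.
Row-greedy (each job in turn takes its cheapest remaining machine) gives 306 min, worse by 28.
Next-best assignment: Onyx→Machine M5, Cove→Machine M1, Talus→Machine M7, Larkspur→Machine M2 = 306 min.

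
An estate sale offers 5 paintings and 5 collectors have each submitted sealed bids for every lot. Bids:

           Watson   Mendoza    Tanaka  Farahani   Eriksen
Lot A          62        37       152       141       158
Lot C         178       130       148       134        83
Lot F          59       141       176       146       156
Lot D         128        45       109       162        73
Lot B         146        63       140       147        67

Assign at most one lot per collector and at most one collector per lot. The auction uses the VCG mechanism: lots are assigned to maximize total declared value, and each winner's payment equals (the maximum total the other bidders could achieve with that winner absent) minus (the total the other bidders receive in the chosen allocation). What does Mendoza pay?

Mendoza pays $36.

Efficient allocation: Watson→Lot C ($178), Mendoza→Lot F ($141), Tanaka→Lot B ($140), Farahani→Lot D ($162), Eriksen→Lot A ($158); total welfare W = $779.
Mendoza receives Lot F at value $141, so the others get W − 141 = $638.
Without Mendoza: best allocation of the remaining 4 bidders over all 5 lots is Watson→Lot C ($178), Tanaka→Lot F ($176), Farahani→Lot D ($162), Eriksen→Lot A ($158), total $674.
VCG payment = (others' best without Mendoza) − (others' welfare with Mendoza) = 674 − 638 = $36.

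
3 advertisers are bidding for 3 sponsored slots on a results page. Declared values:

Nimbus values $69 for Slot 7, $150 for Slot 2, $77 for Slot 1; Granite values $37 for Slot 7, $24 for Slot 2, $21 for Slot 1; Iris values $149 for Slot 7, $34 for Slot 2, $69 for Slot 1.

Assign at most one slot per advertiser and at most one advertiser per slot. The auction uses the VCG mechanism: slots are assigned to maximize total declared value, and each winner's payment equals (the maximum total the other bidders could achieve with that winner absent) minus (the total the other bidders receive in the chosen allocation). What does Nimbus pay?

Efficient allocation: Nimbus→Slot 2 ($150), Granite→Slot 1 ($21), Iris→Slot 7 ($149); total welfare W = $320.
Nimbus receives Slot 2 at value $150, so the others get W − 150 = $170.
Without Nimbus: best allocation of the remaining 2 bidders over all 3 slots is Granite→Slot 2 ($24), Iris→Slot 7 ($149), total $173.
VCG payment = (others' best without Nimbus) − (others' welfare with Nimbus) = 173 − 170 = $3.

Nimbus pays $3.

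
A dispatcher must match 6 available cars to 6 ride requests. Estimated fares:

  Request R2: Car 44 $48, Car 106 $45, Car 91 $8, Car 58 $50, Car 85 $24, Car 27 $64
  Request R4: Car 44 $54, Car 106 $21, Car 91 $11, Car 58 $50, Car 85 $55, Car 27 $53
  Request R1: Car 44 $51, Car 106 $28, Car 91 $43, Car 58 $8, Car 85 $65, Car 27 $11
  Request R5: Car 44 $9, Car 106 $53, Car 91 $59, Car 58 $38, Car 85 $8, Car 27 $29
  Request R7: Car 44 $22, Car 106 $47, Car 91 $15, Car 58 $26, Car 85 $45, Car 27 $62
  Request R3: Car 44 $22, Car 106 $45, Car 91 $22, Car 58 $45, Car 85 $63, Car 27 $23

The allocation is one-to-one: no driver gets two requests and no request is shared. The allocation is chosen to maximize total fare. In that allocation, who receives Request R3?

Optimal: Car 44→Request R4 ($54), Car 106→Request R3 ($45), Car 91→Request R5 ($59), Car 58→Request R2 ($50), Car 85→Request R1 ($65), Car 27→Request R7 ($62) — total 54+45+59+50+65+62 = $335.
Column-greedy (each request in turn goes to its best remaining driver) gives $321, worse by 14.
Next-best assignment: Car 44→Request R4, Car 106→Request R7, Car 91→Request R5, Car 58→Request R3, Car 85→Request R1, Car 27→Request R2 = $334.
Car 106's own top request is Request R5 ($53), but forcing Car 106→Request R5 and reassigning the rest optimally gives only $325 — worse by 10.

Car 106 receives Request R3.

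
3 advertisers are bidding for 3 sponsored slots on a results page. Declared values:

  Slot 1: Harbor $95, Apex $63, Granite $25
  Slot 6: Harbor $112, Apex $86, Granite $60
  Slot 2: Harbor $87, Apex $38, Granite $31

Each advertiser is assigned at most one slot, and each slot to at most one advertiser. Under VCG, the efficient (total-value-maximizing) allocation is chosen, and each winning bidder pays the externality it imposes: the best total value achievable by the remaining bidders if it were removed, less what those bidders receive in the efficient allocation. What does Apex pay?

Efficient allocation: Harbor→Slot 1 ($95), Apex→Slot 6 ($86), Granite→Slot 2 ($31); total welfare W = $212.
Apex receives Slot 6 at value $86, so the others get W − 86 = $126.
Without Apex: best allocation of the remaining 2 bidders over all 3 slots is Harbor→Slot 1 ($95), Granite→Slot 6 ($60), total $155.
VCG payment = (others' best without Apex) − (others' welfare with Apex) = 155 − 126 = $29.

Apex pays $29.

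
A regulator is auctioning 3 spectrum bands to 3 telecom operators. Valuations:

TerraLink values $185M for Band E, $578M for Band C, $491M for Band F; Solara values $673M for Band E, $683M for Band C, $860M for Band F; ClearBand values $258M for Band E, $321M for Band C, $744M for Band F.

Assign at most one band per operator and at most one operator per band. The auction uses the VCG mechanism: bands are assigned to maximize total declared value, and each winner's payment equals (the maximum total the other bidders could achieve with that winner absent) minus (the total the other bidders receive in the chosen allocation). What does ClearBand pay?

Efficient allocation: TerraLink→Band C ($578M), Solara→Band E ($673M), ClearBand→Band F ($744M); total welfare W = $1995M.
ClearBand receives Band F at value $744M, so the others get W − 744 = $1251M.
Without ClearBand: best allocation of the remaining 2 bidders over all 3 bands is TerraLink→Band C ($578M), Solara→Band F ($860M), total $1438M.
VCG payment = (others' best without ClearBand) − (others' welfare with ClearBand) = 1438 − 1251 = $187M.

ClearBand pays $187M.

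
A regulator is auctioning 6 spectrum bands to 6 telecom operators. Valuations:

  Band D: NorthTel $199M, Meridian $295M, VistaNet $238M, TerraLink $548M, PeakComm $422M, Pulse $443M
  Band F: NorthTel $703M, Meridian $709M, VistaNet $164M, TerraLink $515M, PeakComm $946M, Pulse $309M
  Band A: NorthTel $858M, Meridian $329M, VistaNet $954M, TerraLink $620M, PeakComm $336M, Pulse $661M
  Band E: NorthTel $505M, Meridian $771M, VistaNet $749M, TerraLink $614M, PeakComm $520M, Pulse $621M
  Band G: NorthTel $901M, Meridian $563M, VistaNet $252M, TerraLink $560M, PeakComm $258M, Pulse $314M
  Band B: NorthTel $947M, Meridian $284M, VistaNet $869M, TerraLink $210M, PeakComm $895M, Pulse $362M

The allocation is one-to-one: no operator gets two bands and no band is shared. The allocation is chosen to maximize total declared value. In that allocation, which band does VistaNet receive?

VistaNet receives Band B.

Optimal: NorthTel→Band G ($901M), Meridian→Band E ($771M), VistaNet→Band B ($869M), TerraLink→Band D ($548M), PeakComm→Band F ($946M), Pulse→Band A ($661M) — total 901+771+869+548+946+661 = $4696M.
Column-greedy (each band in turn goes to its best remaining operator) gives $4482M, worse by 214.
VistaNet's own top band is Band A ($954M), but forcing VistaNet→Band A and reassigning the rest optimally gives only $4628M — worse by 68.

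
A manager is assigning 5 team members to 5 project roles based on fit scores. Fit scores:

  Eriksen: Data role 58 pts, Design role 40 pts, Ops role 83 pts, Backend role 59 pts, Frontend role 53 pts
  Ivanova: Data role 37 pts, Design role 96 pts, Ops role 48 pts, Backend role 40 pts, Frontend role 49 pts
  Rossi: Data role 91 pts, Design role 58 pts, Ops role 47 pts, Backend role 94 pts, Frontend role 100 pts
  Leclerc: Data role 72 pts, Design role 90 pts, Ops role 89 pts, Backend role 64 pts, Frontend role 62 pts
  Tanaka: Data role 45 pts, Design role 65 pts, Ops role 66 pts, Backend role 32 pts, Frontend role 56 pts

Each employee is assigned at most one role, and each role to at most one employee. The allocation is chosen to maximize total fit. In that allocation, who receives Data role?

Optimal: Eriksen→Ops role (83 pts), Ivanova→Design role (96 pts), Rossi→Backend role (94 pts), Leclerc→Data role (72 pts), Tanaka→Frontend role (56 pts) — total 83+96+94+72+56 = 401 pts.
Leclerc's own top role is Design role (90 pts), but forcing Leclerc→Design role and reassigning the rest optimally gives only 361 pts — worse by 40.

Leclerc receives Data role.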